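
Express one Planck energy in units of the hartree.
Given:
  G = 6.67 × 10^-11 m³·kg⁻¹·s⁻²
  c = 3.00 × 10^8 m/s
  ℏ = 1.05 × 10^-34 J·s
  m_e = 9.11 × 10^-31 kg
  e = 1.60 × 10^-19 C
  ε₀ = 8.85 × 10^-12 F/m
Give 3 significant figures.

4.47 × 10^26

Planck energy: E_P = √(ℏc⁵/G) = 1.96 × 10^9 J
hartree: E_h = m_e e⁴/(4πε₀ℏ)² = 4.38 × 10^-18 J
ratio = 1.96 × 10^9 / 4.38 × 10^-18 = 4.47 × 10^26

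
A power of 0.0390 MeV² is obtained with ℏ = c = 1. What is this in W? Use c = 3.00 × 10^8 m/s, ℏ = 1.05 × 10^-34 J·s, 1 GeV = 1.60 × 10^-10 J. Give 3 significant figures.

Power is [E]/[T] = [E]²/ℏ.
1 GeV² → 1/ℏ × (1 GeV in J)² = 2.44 × 10^14 W.
Convert the energy scale: 0.0390 MeV² = 3.90 × 10^-8 GeV².
Result: 3.90 × 10^-8 × 2.44 × 10^14 = 9.51 × 10^6 W.

9.51 × 10^6 W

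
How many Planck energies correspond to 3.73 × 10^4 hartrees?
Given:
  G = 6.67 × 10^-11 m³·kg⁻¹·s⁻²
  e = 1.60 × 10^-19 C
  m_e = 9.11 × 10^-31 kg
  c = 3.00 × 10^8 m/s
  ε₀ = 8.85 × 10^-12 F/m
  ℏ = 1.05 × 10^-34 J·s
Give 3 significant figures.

8.35 × 10^-23

hartree: E_h = m_e e⁴/(4πε₀ℏ)² = 4.38 × 10^-18 J
Planck energy: E_P = √(ℏc⁵/G) = 1.96 × 10^9 J
3.73 × 10^4 × 4.38 × 10^-18 / 1.96 × 10^9 = 8.35 × 10^-23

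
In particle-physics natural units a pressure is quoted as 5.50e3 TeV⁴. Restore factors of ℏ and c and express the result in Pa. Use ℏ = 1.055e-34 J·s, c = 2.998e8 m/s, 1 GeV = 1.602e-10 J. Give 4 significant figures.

Pressure is [E]/[L]³ = [E]⁴/(ℏc)³.
1 GeV⁴ → 1/(ℏc)³ × (1 GeV in J)⁴ = 2.082e37 Pa.
Convert the energy scale: 5.50e3 TeV⁴ = 5.50e15 GeV⁴.
Result: 5.50e15 × 2.082e37 = 1.145e53 Pa.

1.145e53 Pa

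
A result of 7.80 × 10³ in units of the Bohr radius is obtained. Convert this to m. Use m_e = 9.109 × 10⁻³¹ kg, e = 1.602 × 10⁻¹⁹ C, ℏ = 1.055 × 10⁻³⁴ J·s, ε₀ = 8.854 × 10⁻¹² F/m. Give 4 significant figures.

4.132 × 10⁻⁷ m

One Bohr radius: a₀ = 4πε₀ℏ²/(m_e e²) = 5.297 × 10⁻¹¹ m.
7.80 × 10³ × 5.297 × 10⁻¹¹ m = 4.132 × 10⁻⁷ m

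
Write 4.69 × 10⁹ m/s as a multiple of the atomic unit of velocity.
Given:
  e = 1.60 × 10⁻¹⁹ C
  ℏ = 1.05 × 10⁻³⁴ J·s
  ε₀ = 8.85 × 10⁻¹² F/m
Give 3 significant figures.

atomic unit of velocity: v_au = e²/(4πε₀ℏ) = 2.19 × 10⁶ m/s.
4.69 × 10⁹ / 2.19 × 10⁶ = 2.14 × 10³

2.14 × 10³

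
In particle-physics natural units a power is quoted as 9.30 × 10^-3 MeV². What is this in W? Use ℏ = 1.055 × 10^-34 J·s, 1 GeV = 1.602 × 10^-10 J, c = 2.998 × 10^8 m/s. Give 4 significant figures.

2.262 × 10^6 W

Power is [E]/[T] = [E]²/ℏ.
1 GeV² → 1/ℏ × (1 GeV in J)² = 2.433 × 10^14 W.
Convert the energy scale: 9.30 × 10^-3 MeV² = 9.30 × 10^-9 GeV².
Result: 9.30 × 10^-9 × 2.433 × 10^14 = 2.262 × 10^6 W.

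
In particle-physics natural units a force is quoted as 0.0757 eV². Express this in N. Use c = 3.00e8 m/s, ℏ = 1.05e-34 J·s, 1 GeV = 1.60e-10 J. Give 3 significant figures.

6.15e-14 N

Force is [E]/[L] = [E]²/(ℏc); restore (ℏc)⁻¹.
1 GeV² → 1/(ℏc) × (1 GeV in J)² = 8.13e5 N.
Convert the energy scale: 0.0757 eV² = 7.57e-20 GeV².
Result: 7.57e-20 × 8.13e5 = 6.15e-14 N.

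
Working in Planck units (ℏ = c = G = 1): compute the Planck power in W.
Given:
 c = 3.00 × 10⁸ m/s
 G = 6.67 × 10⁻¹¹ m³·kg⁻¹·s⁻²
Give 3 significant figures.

Dimensional analysis gives P_P = c⁵/G.
  = 2.43 × 10⁴² / 6.67 × 10⁻¹¹
  = 3.64 × 10⁵² W

3.64 × 10⁵² W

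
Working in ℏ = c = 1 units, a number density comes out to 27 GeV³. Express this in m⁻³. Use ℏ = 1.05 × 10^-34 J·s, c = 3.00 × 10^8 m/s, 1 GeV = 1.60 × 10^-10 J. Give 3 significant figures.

3.54 × 10^48 m⁻³

Number density is [L]⁻³ = [E]³/(ℏc)³.
1 GeV³ → 1/(ℏc)³ × (1 GeV in J)³ = 1.31 × 10^47 m⁻³.
Result: 27 × 1.31 × 10^47 = 3.54 × 10^48 m⁻³.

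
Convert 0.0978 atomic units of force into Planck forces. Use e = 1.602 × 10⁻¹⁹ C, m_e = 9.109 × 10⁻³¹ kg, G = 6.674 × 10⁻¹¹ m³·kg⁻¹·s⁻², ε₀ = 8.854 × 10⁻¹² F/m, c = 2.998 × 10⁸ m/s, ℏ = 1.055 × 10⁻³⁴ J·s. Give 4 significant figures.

6.641 × 10⁻⁵³

atomic unit of force: F_au = E_h/a₀ = m_e²e⁶/((4πε₀)³ℏ⁴) = 8.220 × 10⁻⁸ N
Planck force: F_P = c⁴/G = 1.210 × 10⁴⁴ N
0.0978 × 8.220 × 10⁻⁸ / 1.210 × 10⁴⁴ = 6.641 × 10⁻⁵³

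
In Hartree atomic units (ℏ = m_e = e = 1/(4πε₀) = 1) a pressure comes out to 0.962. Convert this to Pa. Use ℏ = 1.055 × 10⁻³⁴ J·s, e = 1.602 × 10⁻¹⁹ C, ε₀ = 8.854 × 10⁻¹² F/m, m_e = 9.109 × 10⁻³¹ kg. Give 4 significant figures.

2.818 × 10¹³ Pa

One atomic unit of pressure: P_au = E_h/a₀³ = m_e⁴e¹⁰/((4πε₀)⁵ℏ⁸) = 2.929 × 10¹³ Pa.
0.962 × 2.929 × 10¹³ Pa = 2.818 × 10¹³ Pa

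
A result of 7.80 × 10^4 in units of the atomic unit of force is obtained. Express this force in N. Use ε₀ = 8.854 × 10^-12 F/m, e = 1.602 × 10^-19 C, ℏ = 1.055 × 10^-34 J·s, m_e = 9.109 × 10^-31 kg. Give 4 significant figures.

6.411 × 10^-3 N

One atomic unit of force: F_au = E_h/a₀ = m_e²e⁶/((4πε₀)³ℏ⁴) = 8.220 × 10^-8 N.
7.80 × 10^4 × 8.220 × 10^-8 N = 6.411 × 10^-3 N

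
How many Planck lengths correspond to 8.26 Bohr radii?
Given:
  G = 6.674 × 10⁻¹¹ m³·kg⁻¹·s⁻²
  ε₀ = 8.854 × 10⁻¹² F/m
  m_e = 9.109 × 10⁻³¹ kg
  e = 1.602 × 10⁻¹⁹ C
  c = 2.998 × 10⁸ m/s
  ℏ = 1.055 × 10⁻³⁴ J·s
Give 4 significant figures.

2.707 × 10²⁵

Bohr radius: a₀ = 4πε₀ℏ²/(m_e e²) = 5.297 × 10⁻¹¹ m
Planck length: ℓ_P = √(ℏG/c³) = 1.616 × 10⁻³⁵ m
8.26 × 5.297 × 10⁻¹¹ / 1.616 × 10⁻³⁵ = 2.707 × 10²⁵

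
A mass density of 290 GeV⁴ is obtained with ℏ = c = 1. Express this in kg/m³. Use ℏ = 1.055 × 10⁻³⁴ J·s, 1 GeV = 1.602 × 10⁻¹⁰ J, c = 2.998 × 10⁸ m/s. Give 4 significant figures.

Mass density is [E]/(c²[L]³) = [E]⁴/(ℏ³c⁵).
1 GeV⁴ → 1/(ℏ³c⁵) × (1 GeV in J)⁴ = 2.316 × 10²⁰ kg/m³.
Result: 290 × 2.316 × 10²⁰ = 6.716 × 10²² kg/m³.

6.716 × 10²² kg/m³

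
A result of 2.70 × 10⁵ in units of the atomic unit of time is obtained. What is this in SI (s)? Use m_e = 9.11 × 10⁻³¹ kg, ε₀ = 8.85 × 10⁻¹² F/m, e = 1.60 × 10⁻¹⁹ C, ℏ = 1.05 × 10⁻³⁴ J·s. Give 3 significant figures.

6.47 × 10⁻¹² s

One atomic unit of time: τ_au = (4πε₀)²ℏ³/(m_e e⁴) = 2.40 × 10⁻¹⁷ s.
2.70 × 10⁵ × 2.40 × 10⁻¹⁷ s = 6.47 × 10⁻¹² s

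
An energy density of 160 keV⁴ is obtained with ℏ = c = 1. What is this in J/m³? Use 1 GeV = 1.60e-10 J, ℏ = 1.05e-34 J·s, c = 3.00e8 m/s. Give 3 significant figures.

3.35e15 J/m³

[E]/[L]³ = [E]⁴/(ℏc)³; restore (ℏc)⁻³.
1 GeV⁴ → 1/(ℏc)³ × (1 GeV in J)⁴ = 2.10e37 J/m³.
Convert the energy scale: 160 keV⁴ = 1.60e-22 GeV⁴.
Result: 1.60e-22 × 2.10e37 = 3.35e15 J/m³.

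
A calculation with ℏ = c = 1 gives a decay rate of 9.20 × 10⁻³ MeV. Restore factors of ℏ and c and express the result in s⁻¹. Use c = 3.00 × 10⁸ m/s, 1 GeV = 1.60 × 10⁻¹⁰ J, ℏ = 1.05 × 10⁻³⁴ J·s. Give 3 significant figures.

1.40 × 10¹⁹ s⁻¹

A rate is [E]/ℏ; divide by ℏ.
1 GeV → 1/ℏ × (1 GeV in J) = 1.52 × 10²⁴ s⁻¹.
Convert the energy scale: 9.20 × 10⁻³ MeV = 9.20 × 10⁻⁶ GeV.
Result: 9.20 × 10⁻⁶ × 1.52 × 10²⁴ = 1.40 × 10¹⁹ s⁻¹.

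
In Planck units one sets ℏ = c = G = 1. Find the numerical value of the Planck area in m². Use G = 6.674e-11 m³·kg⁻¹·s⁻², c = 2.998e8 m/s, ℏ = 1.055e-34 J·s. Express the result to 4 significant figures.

2.613e-70 m²

A_P = ℏG/c³
  = 7.041e-45 / 2.695e25
  = 2.613e-70 m²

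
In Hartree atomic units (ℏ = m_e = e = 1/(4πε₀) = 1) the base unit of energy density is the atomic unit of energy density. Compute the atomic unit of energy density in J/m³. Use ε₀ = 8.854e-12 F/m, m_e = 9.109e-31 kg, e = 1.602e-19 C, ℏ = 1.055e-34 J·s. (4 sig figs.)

2.929e13 J/m³

u_au = E_h/a₀³ = m_e⁴e¹⁰/((4πε₀)⁵ℏ⁸)
E_h = 4.354e-18 J
a₀ = 5.297e-11 m
E_h/a₀³ = 2.929e13 J/m³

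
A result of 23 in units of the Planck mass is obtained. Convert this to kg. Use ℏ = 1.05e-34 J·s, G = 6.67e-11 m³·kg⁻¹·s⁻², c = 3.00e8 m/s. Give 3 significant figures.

5.00e-7 kg

One Planck mass: m_P = √(ℏc/G) = 2.17e-8 kg.
23 × 2.17e-8 kg = 5.00e-7 kg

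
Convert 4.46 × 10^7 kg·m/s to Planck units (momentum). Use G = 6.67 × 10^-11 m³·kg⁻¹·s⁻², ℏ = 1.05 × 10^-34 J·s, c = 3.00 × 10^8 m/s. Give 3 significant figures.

6.84 × 10^6

Planck momentum: p_P = √(ℏc³/G) = 6.52 kg·m/s.
4.46 × 10^7 / 6.52 = 6.84 × 10^6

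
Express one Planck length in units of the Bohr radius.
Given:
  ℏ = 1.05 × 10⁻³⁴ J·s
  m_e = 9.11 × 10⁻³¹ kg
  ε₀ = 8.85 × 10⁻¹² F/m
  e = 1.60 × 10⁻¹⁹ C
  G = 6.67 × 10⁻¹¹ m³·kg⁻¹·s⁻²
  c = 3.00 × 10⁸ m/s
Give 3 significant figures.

3.06 × 10⁻²⁵

Planck length: ℓ_P = √(ℏG/c³) = 1.61 × 10⁻³⁵ m
Bohr radius: a₀ = 4πε₀ℏ²/(m_e e²) = 5.26 × 10⁻¹¹ m
ratio = 1.61 × 10⁻³⁵ / 5.26 × 10⁻¹¹ = 3.06 × 10⁻²⁵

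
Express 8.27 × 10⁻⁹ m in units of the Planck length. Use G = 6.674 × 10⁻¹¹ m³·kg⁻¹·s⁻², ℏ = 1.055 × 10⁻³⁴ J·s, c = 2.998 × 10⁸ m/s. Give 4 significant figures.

5.116 × 10²⁶

Planck length: ℓ_P = √(ℏG/c³) = 1.616 × 10⁻³⁵ m.
8.27 × 10⁻⁹ / 1.616 × 10⁻³⁵ = 5.116 × 10²⁶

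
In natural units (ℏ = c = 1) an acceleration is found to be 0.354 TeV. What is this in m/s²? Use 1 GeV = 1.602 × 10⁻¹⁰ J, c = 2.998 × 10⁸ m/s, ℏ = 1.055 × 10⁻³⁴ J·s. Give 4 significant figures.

Acceleration is [L]/[T]² = c·[E]/ℏ.
1 GeV → c/ℏ × (1 GeV in J) = 4.552 × 10³² m/s².
Convert the energy scale: 0.354 TeV = 354 GeV.
Result: 354 × 4.552 × 10³² = 1.612 × 10³⁵ m/s².

1.612 × 10³⁵ m/s²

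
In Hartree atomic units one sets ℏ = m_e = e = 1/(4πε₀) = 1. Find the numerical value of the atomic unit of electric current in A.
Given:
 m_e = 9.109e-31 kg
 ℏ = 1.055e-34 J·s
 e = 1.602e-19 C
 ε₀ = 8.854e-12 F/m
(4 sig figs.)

I_au = e E_h/ℏ = m_e e⁵/((4πε₀)²ℏ³)
E_h = 4.354e-18 J
e·E_h/ℏ = 6.612e-3 A

6.612e-3 A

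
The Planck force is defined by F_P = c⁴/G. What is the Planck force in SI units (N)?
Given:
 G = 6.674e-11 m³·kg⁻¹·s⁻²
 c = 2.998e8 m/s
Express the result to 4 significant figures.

1.210e44 N

F_P = c⁴/G
  = 8.078e33 / 6.674e-11
  = 1.210e44 N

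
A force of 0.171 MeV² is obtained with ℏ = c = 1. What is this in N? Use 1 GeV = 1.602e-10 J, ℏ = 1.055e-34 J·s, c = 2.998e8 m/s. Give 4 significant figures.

Force is [E]/[L] = [E]²/(ℏc); restore (ℏc)⁻¹.
1 GeV² → 1/(ℏc) × (1 GeV in J)² = 8.114e5 N.
Convert the energy scale: 0.171 MeV² = 1.71e-7 GeV².
Result: 1.71e-7 × 8.114e5 = 0.1388 N.

0.1388 N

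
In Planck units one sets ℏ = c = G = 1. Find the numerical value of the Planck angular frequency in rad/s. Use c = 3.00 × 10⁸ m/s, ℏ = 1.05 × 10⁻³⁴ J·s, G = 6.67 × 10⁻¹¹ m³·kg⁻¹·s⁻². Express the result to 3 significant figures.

1.86 × 10⁴³ rad/s

ω_P = √(c⁵/(ℏG))
  = √(3.47 × 10⁸⁶)
  = 1.86 × 10⁴³ rad/s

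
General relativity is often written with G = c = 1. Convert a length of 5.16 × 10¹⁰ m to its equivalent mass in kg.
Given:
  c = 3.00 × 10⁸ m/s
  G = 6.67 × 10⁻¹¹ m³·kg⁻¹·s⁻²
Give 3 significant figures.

Length → mass via c²/G.
5.16 × 10¹⁰ m × (c²/G) = 6.96 × 10³⁷ kg

6.96 × 10³⁷ kg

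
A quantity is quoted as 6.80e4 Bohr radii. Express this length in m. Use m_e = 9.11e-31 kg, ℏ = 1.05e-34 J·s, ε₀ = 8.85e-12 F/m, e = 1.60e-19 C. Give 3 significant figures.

3.58e-6 m

One Bohr radius: a₀ = 4πε₀ℏ²/(m_e e²) = 5.26e-11 m.
6.80e4 × 5.26e-11 m = 3.58e-6 m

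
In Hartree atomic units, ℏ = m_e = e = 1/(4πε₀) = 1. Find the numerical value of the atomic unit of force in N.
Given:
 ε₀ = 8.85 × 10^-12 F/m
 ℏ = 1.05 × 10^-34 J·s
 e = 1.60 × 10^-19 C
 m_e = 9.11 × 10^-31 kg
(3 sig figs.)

From ℏ = m_e = e = 1/(4πε₀) = 1 the force scale is F_au = E_h/a₀ = m_e²e⁶/((4πε₀)³ℏ⁴).
E_h = 4.38 × 10^-18 J
a₀ = 5.26 × 10^-11 m
E_h/a₀ = 8.33 × 10^-8 N

8.33 × 10^-8 N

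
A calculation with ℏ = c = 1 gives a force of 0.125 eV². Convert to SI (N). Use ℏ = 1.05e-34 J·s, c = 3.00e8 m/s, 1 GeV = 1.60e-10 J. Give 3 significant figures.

Force is [E]/[L] = [E]²/(ℏc); restore (ℏc)⁻¹.
1 GeV² → 1/(ℏc) × (1 GeV in J)² = 8.13e5 N.
Convert the energy scale: 0.125 eV² = 1.25e-19 GeV².
Result: 1.25e-19 × 8.13e5 = 1.02e-13 N.

1.02e-13 N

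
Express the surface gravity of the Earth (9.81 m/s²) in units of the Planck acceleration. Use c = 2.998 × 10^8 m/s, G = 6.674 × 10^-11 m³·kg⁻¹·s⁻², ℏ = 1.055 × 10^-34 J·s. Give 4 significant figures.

Planck acceleration: a_P = √(c⁷/(ℏG)) = 5.560 × 10^51 m/s².
9.81 / 5.560 × 10^51 = 1.764 × 10^-51

1.764 × 10^-51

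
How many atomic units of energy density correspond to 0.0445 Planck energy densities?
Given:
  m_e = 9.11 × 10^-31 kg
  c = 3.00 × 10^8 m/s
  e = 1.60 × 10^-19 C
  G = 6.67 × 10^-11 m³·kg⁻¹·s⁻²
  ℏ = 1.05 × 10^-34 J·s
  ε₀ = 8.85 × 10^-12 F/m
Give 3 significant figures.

6.91 × 10^98

Planck energy density: u_P = c⁷/(ℏG²) = 4.68 × 10^113 J/m³
atomic unit of energy density: u_au = E_h/a₀³ = m_e⁴e¹⁰/((4πε₀)⁵ℏ⁸) = 3.01 × 10^13 J/m³
0.0445 × 4.68 × 10^113 / 3.01 × 10^13 = 6.91 × 10^98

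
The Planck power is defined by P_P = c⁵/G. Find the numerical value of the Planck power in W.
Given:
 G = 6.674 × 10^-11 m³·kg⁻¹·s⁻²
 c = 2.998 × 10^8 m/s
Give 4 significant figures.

P_P = c⁵/G
  = 2.422 × 10^42 / 6.674 × 10^-11
  = 3.629 × 10^52 W

3.629 × 10^52 W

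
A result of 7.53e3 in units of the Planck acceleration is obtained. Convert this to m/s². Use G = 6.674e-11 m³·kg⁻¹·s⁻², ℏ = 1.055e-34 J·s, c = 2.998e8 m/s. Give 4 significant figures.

4.187e55 m/s²

One Planck acceleration: a_P = √(c⁷/(ℏG)) = 5.560e51 m/s².
7.53e3 × 5.560e51 m/s² = 4.187e55 m/s²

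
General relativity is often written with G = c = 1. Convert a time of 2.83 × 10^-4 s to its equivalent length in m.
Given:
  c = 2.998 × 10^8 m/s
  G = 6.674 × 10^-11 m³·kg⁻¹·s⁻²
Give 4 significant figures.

8.484 × 10^4 m

Time → length via c.
2.83 × 10^-4 s × (c) = 8.484 × 10^4 m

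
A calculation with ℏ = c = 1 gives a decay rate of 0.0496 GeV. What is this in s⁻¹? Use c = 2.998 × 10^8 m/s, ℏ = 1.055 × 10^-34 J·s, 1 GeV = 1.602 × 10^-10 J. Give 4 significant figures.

A rate is [E]/ℏ; divide by ℏ.
1 GeV → 1/ℏ × (1 GeV in J) = 1.518 × 10^24 s⁻¹.
Result: 0.0496 × 1.518 × 10^24 = 7.532 × 10^22 s⁻¹.

7.532 × 10^22 s⁻¹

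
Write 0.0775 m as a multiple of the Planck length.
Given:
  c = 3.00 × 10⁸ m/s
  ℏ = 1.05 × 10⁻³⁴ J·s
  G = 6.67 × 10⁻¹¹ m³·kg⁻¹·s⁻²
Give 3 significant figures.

4.81 × 10³³

Planck length: ℓ_P = √(ℏG/c³) = 1.61 × 10⁻³⁵ m.
0.0775 / 1.61 × 10⁻³⁵ = 4.81 × 10³³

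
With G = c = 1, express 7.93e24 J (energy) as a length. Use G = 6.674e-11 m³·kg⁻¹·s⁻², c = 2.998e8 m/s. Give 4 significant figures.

6.551e-20 m

Energy → length via G/c⁴.
7.93e24 J × (G/c⁴) = 6.551e-20 m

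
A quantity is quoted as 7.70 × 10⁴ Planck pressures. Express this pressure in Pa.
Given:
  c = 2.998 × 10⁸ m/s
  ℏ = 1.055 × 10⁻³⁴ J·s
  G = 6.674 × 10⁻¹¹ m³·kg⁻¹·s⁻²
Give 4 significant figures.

3.567 × 10¹¹⁸ Pa

One Planck pressure: p_P = c⁷/(ℏG²) = 4.632 × 10¹¹³ Pa.
7.70 × 10⁴ × 4.632 × 10¹¹³ Pa = 3.567 × 10¹¹⁸ Pa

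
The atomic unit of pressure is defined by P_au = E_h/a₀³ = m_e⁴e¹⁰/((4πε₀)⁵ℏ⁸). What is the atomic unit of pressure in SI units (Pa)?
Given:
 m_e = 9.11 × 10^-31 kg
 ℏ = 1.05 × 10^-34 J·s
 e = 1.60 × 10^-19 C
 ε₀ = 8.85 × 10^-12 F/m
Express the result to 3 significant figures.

P_au = E_h/a₀³ = m_e⁴e¹⁰/((4πε₀)⁵ℏ⁸)
E_h = 4.38 × 10^-18 J
a₀ = 5.26 × 10^-11 m
E_h/a₀³ = 3.01 × 10^13 Pa

3.01 × 10^13 Pa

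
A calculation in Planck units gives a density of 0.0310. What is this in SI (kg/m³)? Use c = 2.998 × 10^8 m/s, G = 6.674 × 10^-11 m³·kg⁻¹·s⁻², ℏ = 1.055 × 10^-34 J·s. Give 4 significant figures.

1.598 × 10^95 kg/m³

One Planck density: ρ_P = c⁵/(ℏG²) = 5.154 × 10^96 kg/m³.
0.0310 × 5.154 × 10^96 kg/m³ = 1.598 × 10^95 kg/m³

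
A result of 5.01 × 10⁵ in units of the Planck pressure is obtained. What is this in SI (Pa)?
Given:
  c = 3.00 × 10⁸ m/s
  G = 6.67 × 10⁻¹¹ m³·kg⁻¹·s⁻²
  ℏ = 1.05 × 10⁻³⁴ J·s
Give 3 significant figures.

2.35 × 10¹¹⁹ Pa

One Planck pressure: p_P = c⁷/(ℏG²) = 4.68 × 10¹¹³ Pa.
5.01 × 10⁵ × 4.68 × 10¹¹³ Pa = 2.35 × 10¹¹⁹ Pa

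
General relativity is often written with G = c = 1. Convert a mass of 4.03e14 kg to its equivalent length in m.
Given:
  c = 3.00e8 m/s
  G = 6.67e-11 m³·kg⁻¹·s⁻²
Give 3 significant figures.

2.99e-13 m

In G = c = 1 units mass has dimensions of length; the conversion factor is G/c².
4.03e14 kg × (G/c²) = 2.99e-13 m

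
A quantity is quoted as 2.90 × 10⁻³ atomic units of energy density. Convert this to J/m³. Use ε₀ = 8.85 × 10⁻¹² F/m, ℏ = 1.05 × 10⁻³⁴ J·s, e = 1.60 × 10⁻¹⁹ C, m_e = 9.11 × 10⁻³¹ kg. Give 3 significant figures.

One atomic unit of energy density: u_au = E_h/a₀³ = m_e⁴e¹⁰/((4πε₀)⁵ℏ⁸) = 3.01 × 10¹³ J/m³.
2.90 × 10⁻³ × 3.01 × 10¹³ J/m³ = 8.74 × 10¹⁰ J/m³

8.74 × 10¹⁰ J/m³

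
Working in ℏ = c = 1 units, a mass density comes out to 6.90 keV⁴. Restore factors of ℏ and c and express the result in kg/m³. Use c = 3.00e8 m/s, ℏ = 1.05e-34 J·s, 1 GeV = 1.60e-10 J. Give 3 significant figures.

1.61e-3 kg/m³

Mass density is [E]/(c²[L]³) = [E]⁴/(ℏ³c⁵).
1 GeV⁴ → 1/(ℏ³c⁵) × (1 GeV in J)⁴ = 2.33e20 kg/m³.
Convert the energy scale: 6.90 keV⁴ = 6.90e-24 GeV⁴.
Result: 6.90e-24 × 2.33e20 = 1.61e-3 kg/m³.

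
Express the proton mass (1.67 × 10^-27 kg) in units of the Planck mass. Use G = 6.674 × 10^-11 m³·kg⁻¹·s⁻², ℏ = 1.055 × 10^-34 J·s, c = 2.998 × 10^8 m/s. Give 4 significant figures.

7.671 × 10^-20

Planck mass: m_P = √(ℏc/G) = 2.177 × 10^-8 kg.
1.67 × 10^-27 / 2.177 × 10^-8 = 7.671 × 10^-20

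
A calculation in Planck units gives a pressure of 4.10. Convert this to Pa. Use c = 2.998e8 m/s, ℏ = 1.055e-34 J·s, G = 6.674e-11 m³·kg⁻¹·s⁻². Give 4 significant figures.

One Planck pressure: p_P = c⁷/(ℏG²) = 4.632e113 Pa.
4.10 × 4.632e113 Pa = 1.899e114 Pa

1.899e114 Pa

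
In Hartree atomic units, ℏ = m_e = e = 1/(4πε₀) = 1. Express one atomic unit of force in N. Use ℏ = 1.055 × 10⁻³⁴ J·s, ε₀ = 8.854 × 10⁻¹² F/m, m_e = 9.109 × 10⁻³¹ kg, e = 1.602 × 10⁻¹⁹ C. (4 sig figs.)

8.220 × 10⁻⁸ N

From ℏ = m_e = e = 1/(4πε₀) = 1 the force scale is F_au = E_h/a₀ = m_e²e⁶/((4πε₀)³ℏ⁴).
E_h = 4.354 × 10⁻¹⁸ J
a₀ = 5.297 × 10⁻¹¹ m
E_h/a₀ = 8.220 × 10⁻⁸ N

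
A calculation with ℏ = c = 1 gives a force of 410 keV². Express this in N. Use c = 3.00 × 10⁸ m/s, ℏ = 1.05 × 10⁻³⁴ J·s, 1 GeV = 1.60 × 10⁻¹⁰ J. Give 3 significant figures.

Force is [E]/[L] = [E]²/(ℏc); restore (ℏc)⁻¹.
1 GeV² → 1/(ℏc) × (1 GeV in J)² = 8.13 × 10⁵ N.
Convert the energy scale: 410 keV² = 4.10 × 10⁻¹⁰ GeV².
Result: 4.10 × 10⁻¹⁰ × 8.13 × 10⁵ = 3.33 × 10⁻⁴ N.

3.33 × 10⁻⁴ N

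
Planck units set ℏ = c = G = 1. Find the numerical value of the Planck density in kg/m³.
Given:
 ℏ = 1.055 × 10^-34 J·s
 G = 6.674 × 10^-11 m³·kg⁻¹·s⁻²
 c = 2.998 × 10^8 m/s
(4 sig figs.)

5.154 × 10^96 kg/m³

The unique combination of the constants set to 1 with dimensions of density is ρ_P = c⁵/(ℏG²).
  = 2.422 × 10^42 / 4.699 × 10^-55
  = 5.154 × 10^96 kg/m³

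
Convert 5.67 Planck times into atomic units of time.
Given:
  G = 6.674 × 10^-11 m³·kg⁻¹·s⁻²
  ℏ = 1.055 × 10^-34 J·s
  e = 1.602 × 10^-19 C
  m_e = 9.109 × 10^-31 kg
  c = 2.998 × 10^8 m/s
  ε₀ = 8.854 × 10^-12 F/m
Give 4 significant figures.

Planck time: t_P = √(ℏG/c⁵) = 5.392 × 10^-44 s
atomic unit of time: τ_au = (4πε₀)²ℏ³/(m_e e⁴) = 2.423 × 10^-17 s
5.67 × 5.392 × 10^-44 / 2.423 × 10^-17 = 1.262 × 10^-26

1.262 × 10^-26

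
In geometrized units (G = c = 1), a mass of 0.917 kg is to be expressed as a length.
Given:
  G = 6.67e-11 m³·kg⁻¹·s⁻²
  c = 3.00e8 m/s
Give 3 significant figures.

6.80e-28 m

In G = c = 1 units mass has dimensions of length; the conversion factor is G/c².
0.917 kg × (G/c²) = 6.80e-28 m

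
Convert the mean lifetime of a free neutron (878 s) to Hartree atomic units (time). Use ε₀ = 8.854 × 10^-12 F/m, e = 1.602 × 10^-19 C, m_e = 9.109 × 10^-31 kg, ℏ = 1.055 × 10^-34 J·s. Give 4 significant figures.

3.624 × 10^19

atomic unit of time: τ_au = (4πε₀)²ℏ³/(m_e e⁴) = 2.423 × 10^-17 s.
878 / 2.423 × 10^-17 = 3.624 × 10^19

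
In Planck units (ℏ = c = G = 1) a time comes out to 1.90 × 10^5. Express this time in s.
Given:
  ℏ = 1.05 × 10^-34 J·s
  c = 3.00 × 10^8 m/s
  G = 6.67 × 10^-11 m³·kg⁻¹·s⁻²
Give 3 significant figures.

1.02 × 10^-38 s

One Planck time: t_P = √(ℏG/c⁵) = 5.37 × 10^-44 s.
1.90 × 10^5 × 5.37 × 10^-44 s = 1.02 × 10^-38 s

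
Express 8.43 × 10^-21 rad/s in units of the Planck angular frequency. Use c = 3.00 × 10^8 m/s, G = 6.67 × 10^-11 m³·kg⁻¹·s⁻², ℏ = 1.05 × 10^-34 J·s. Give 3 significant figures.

4.53 × 10^-64

Planck angular frequency: ω_P = √(c⁵/(ℏG)) = 1.86 × 10^43 rad/s.
8.43 × 10^-21 / 1.86 × 10^43 = 4.53 × 10^-64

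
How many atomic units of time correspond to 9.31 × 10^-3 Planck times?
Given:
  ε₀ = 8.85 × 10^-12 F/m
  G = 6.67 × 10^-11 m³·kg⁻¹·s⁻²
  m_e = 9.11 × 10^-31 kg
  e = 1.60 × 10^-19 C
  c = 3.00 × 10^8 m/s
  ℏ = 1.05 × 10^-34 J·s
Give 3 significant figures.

Planck time: t_P = √(ℏG/c⁵) = 5.37 × 10^-44 s
atomic unit of time: τ_au = (4πε₀)²ℏ³/(m_e e⁴) = 2.40 × 10^-17 s
9.31 × 10^-3 × 5.37 × 10^-44 / 2.40 × 10^-17 = 2.08 × 10^-29

2.08 × 10^-29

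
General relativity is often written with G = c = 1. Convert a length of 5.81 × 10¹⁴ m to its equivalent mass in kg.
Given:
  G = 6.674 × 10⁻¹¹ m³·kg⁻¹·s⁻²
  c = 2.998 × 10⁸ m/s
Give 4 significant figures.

7.824 × 10⁴¹ kg

Length → mass via c²/G.
5.81 × 10¹⁴ m × (c²/G) = 7.824 × 10⁴¹ kg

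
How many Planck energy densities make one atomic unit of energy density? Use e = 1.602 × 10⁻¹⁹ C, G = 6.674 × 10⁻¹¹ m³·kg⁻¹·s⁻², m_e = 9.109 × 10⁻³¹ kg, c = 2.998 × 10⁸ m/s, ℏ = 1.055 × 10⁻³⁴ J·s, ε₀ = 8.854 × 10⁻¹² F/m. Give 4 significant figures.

6.323 × 10⁻¹⁰¹

atomic unit of energy density: u_au = E_h/a₀³ = m_e⁴e¹⁰/((4πε₀)⁵ℏ⁸) = 2.929 × 10¹³ J/m³
Planck energy density: u_P = c⁷/(ℏG²) = 4.632 × 10¹¹³ J/m³
ratio = 2.929 × 10¹³ / 4.632 × 10¹¹³ = 6.323 × 10⁻¹⁰¹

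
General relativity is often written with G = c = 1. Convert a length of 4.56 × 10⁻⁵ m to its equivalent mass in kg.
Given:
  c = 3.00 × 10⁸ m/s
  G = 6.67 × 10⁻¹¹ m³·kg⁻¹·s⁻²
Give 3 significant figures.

6.15 × 10²² kg

Length → mass via c²/G.
4.56 × 10⁻⁵ m × (c²/G) = 6.15 × 10²² kg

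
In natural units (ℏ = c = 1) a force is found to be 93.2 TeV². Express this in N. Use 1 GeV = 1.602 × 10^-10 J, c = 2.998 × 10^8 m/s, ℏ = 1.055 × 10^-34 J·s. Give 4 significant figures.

7.562 × 10^13 N

Force is [E]/[L] = [E]²/(ℏc); restore (ℏc)⁻¹.
1 GeV² → 1/(ℏc) × (1 GeV in J)² = 8.114 × 10^5 N.
Convert the energy scale: 93.2 TeV² = 9.32 × 10^7 GeV².
Result: 9.32 × 10^7 × 8.114 × 10^5 = 7.562 × 10^13 N.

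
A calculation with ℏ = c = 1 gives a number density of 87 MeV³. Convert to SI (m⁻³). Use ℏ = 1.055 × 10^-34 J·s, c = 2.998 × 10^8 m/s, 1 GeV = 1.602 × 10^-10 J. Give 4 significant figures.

Number density is [L]⁻³ = [E]³/(ℏc)³.
1 GeV³ → 1/(ℏc)³ × (1 GeV in J)³ = 1.299 × 10^47 m⁻³.
Convert the energy scale: 87 MeV³ = 8.70 × 10^-8 GeV³.
Result: 8.70 × 10^-8 × 1.299 × 10^47 = 1.130 × 10^40 m⁻³.

1.130 × 10^40 m⁻³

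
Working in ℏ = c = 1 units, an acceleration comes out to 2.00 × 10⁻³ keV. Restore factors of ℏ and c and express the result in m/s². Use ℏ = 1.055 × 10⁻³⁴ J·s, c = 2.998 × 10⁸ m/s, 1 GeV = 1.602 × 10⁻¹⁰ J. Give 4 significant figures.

9.105 × 10²³ m/s²

Acceleration is [L]/[T]² = c·[E]/ℏ.
1 GeV → c/ℏ × (1 GeV in J) = 4.552 × 10³² m/s².
Convert the energy scale: 2.00 × 10⁻³ keV = 2.00 × 10⁻⁹ GeV.
Result: 2.00 × 10⁻⁹ × 4.552 × 10³² = 9.105 × 10²³ m/s².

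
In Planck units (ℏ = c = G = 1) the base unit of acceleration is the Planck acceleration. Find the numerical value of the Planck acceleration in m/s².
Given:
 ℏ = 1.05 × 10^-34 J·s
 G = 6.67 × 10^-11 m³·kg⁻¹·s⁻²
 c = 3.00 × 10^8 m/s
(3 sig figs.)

5.59 × 10^51 m/s²

a_P = √(c⁷/(ℏG))
  = √(3.12 × 10^103)
  = 5.59 × 10^51 m/s²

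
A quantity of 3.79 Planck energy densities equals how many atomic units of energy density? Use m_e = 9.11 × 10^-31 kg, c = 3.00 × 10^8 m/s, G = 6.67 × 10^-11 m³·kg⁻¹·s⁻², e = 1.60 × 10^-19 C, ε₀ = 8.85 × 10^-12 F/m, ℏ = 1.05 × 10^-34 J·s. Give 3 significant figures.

5.89 × 10^100

Planck energy density: u_P = c⁷/(ℏG²) = 4.68 × 10^113 J/m³
atomic unit of energy density: u_au = E_h/a₀³ = m_e⁴e¹⁰/((4πε₀)⁵ℏ⁸) = 3.01 × 10^13 J/m³
3.79 × 4.68 × 10^113 / 3.01 × 10^13 = 5.89 × 10^100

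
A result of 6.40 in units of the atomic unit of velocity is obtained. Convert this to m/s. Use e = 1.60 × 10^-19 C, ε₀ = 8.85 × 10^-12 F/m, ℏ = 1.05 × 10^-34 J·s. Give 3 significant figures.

One atomic unit of velocity: v_au = e²/(4πε₀ℏ) = 2.19 × 10^6 m/s.
6.40 × 2.19 × 10^6 m/s = 1.40 × 10^7 m/s

1.40 × 10^7 m/s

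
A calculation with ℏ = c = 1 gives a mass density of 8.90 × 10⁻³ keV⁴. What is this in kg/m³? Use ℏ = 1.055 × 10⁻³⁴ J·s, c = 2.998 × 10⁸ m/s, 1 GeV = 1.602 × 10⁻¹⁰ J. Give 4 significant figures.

2.061 × 10⁻⁶ kg/m³

Mass density is [E]/(c²[L]³) = [E]⁴/(ℏ³c⁵).
1 GeV⁴ → 1/(ℏ³c⁵) × (1 GeV in J)⁴ = 2.316 × 10²⁰ kg/m³.
Convert the energy scale: 8.90 × 10⁻³ keV⁴ = 8.90 × 10⁻²⁷ GeV⁴.
Result: 8.90 × 10⁻²⁷ × 2.316 × 10²⁰ = 2.061 × 10⁻⁶ kg/m³.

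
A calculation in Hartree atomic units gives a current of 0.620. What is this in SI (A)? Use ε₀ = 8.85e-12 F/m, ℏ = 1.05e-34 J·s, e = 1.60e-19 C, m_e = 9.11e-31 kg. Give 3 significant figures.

One atomic unit of electric current: I_au = e E_h/ℏ = m_e e⁵/((4πε₀)²ℏ³) = 6.67e-3 A.
0.620 × 6.67e-3 A = 4.14e-3 A

4.14e-3 A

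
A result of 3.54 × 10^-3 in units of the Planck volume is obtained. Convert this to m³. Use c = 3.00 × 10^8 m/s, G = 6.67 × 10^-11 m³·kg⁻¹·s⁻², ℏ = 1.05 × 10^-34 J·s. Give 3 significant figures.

1.48 × 10^-107 m³

One Planck volume: V_P = (ℏG/c³)^(3/2) = 4.18 × 10^-105 m³.
3.54 × 10^-3 × 4.18 × 10^-105 m³ = 1.48 × 10^-107 m³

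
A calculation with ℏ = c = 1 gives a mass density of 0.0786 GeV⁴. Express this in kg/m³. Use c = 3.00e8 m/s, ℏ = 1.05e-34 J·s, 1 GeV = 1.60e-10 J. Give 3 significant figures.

Mass density is [E]/(c²[L]³) = [E]⁴/(ℏ³c⁵).
1 GeV⁴ → 1/(ℏ³c⁵) × (1 GeV in J)⁴ = 2.33e20 kg/m³.
Result: 0.0786 × 2.33e20 = 1.83e19 kg/m³.

1.83e19 kg/m³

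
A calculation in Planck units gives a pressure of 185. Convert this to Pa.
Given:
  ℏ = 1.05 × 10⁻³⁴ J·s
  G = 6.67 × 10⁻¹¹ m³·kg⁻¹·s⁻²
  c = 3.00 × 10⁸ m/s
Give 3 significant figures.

8.66 × 10¹¹⁵ Pa

One Planck pressure: p_P = c⁷/(ℏG²) = 4.68 × 10¹¹³ Pa.
185 × 4.68 × 10¹¹³ Pa = 8.66 × 10¹¹⁵ Pa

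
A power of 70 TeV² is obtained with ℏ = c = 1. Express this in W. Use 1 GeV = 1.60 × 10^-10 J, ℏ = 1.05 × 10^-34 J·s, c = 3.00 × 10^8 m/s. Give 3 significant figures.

Power is [E]/[T] = [E]²/ℏ.
1 GeV² → 1/ℏ × (1 GeV in J)² = 2.44 × 10^14 W.
Convert the energy scale: 70 TeV² = 7.00 × 10^7 GeV².
Result: 7.00 × 10^7 × 2.44 × 10^14 = 1.71 × 10^22 W.

1.71 × 10^22 W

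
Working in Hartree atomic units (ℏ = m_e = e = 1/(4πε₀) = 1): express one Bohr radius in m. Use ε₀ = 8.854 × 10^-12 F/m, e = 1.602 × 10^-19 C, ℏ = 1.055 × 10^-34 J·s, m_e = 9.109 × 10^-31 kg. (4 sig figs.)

The unique combination of the constants set to 1 with dimensions of length is a₀ = 4πε₀ℏ²/(m_e e²).
  = 1.238 × 10^-78 / 2.338 × 10^-68
  = 5.297 × 10^-11 m

5.297 × 10^-11 m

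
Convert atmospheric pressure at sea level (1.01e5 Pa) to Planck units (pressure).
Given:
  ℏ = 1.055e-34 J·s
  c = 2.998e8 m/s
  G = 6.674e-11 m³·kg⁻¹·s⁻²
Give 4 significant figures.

2.180e-109

Planck pressure: p_P = c⁷/(ℏG²) = 4.632e113 Pa.
1.01e5 / 4.632e113 = 2.180e-109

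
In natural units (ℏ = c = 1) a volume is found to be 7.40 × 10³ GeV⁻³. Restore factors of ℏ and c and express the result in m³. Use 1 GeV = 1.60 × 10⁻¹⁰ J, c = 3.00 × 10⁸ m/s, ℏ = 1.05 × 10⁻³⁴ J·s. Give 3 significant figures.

Volume is [L]³ = [E]⁻³·(ℏc)³.
1 GeV⁻³ → (ℏc)³ × (1 GeV in J)⁻³ = 7.63 × 10⁻⁴⁸ m³.
Result: 7.40 × 10³ × 7.63 × 10⁻⁴⁸ = 5.65 × 10⁻⁴⁴ m³.

5.65 × 10⁻⁴⁴ m³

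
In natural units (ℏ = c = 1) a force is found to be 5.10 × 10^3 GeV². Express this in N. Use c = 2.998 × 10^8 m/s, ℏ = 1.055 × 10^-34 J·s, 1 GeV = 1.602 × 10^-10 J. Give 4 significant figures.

Force is [E]/[L] = [E]²/(ℏc); restore (ℏc)⁻¹.
1 GeV² → 1/(ℏc) × (1 GeV in J)² = 8.114 × 10^5 N.
Result: 5.10 × 10^3 × 8.114 × 10^5 = 4.138 × 10^9 N.

4.138 × 10^9 N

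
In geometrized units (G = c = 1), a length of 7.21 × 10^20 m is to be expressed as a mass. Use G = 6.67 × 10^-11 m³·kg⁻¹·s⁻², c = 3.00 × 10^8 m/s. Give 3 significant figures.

Length → mass via c²/G.
7.21 × 10^20 m × (c²/G) = 9.73 × 10^47 kg

9.73 × 10^47 kg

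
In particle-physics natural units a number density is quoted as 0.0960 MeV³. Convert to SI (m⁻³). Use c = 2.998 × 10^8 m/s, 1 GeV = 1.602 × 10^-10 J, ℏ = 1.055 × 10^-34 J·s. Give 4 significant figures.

1.247 × 10^37 m⁻³

Number density is [L]⁻³ = [E]³/(ℏc)³.
1 GeV³ → 1/(ℏc)³ × (1 GeV in J)³ = 1.299 × 10^47 m⁻³.
Convert the energy scale: 0.0960 MeV³ = 9.60 × 10^-11 GeV³.
Result: 9.60 × 10^-11 × 1.299 × 10^47 = 1.247 × 10^37 m⁻³.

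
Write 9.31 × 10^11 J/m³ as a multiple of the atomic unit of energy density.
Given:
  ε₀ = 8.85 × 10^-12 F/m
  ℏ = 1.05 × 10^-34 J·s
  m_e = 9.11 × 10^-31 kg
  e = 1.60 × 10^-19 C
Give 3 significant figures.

atomic unit of energy density: u_au = E_h/a₀³ = m_e⁴e¹⁰/((4πε₀)⁵ℏ⁸) = 3.01 × 10^13 J/m³.
9.31 × 10^11 / 3.01 × 10^13 = 0.0309

0.0309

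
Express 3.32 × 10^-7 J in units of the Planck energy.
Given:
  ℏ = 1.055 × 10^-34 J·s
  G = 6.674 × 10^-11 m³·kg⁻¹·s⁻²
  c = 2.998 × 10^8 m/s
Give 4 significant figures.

1.697 × 10^-16

Planck energy: E_P = √(ℏc⁵/G) = 1.957 × 10^9 J.
3.32 × 10^-7 / 1.957 × 10^9 = 1.697 × 10^-16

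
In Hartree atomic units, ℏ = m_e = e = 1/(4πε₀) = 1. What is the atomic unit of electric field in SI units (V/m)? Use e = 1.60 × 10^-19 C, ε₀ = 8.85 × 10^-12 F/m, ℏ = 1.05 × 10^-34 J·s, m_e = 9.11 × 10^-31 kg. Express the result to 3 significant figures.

5.20 × 10^11 V/m

From ℏ = m_e = e = 1/(4πε₀) = 1 the electric field scale is E_au = E_h/(e a₀) = m_e²e⁵/((4πε₀)³ℏ⁴).
E_h = 4.38 × 10^-18 J
a₀ = 5.26 × 10^-11 m
E_h/(e·a₀) = 5.20 × 10^11 V/m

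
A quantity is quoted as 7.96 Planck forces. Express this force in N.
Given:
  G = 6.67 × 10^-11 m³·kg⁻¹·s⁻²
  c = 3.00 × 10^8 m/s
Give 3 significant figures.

One Planck force: F_P = c⁴/G = 1.21 × 10^44 N.
7.96 × 1.21 × 10^44 N = 9.67 × 10^44 N

9.67 × 10^44 N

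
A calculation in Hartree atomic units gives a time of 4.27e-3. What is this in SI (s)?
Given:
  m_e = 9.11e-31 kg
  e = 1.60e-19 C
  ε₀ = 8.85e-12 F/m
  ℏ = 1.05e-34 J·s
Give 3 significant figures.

One atomic unit of time: τ_au = (4πε₀)²ℏ³/(m_e e⁴) = 2.40e-17 s.
4.27e-3 × 2.40e-17 s = 1.02e-19 s

1.02e-19 s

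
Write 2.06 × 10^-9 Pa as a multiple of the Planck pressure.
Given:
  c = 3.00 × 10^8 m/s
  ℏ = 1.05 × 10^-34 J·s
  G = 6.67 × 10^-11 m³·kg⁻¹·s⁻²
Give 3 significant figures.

4.40 × 10^-123

Planck pressure: p_P = c⁷/(ℏG²) = 4.68 × 10^113 Pa.
2.06 × 10^-9 / 4.68 × 10^113 = 4.40 × 10^-123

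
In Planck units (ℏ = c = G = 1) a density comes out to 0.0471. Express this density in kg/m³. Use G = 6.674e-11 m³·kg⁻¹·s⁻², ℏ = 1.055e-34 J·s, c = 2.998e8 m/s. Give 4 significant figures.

2.427e95 kg/m³

One Planck density: ρ_P = c⁵/(ℏG²) = 5.154e96 kg/m³.
0.0471 × 5.154e96 kg/m³ = 2.427e95 kg/m³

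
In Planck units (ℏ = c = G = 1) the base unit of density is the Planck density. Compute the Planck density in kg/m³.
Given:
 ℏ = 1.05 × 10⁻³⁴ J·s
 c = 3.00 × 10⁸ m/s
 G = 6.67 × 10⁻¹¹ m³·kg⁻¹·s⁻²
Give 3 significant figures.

ρ_P = c⁵/(ℏG²)
  = 2.43 × 10⁴² / 4.67 × 10⁻⁵⁵
  = 5.20 × 10⁹⁶ kg/m³

5.20 × 10⁹⁶ kg/m³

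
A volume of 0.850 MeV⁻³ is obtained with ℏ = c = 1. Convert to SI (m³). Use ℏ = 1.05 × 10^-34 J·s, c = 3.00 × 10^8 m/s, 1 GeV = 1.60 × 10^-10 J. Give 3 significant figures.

Volume is [L]³ = [E]⁻³·(ℏc)³.
1 GeV⁻³ → (ℏc)³ × (1 GeV in J)⁻³ = 7.63 × 10^-48 m³.
Convert the energy scale: 0.850 MeV⁻³ = 8.50 × 10^8 GeV⁻³.
Result: 8.50 × 10^8 × 7.63 × 10^-48 = 6.49 × 10^-39 m³.

6.49 × 10^-39 m³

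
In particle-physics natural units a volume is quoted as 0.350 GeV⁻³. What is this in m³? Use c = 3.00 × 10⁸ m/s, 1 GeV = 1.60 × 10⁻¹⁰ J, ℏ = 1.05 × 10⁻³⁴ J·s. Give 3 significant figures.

Volume is [L]³ = [E]⁻³·(ℏc)³.
1 GeV⁻³ → (ℏc)³ × (1 GeV in J)⁻³ = 7.63 × 10⁻⁴⁸ m³.
Result: 0.350 × 7.63 × 10⁻⁴⁸ = 2.67 × 10⁻⁴⁸ m³.

2.67 × 10⁻⁴⁸ m³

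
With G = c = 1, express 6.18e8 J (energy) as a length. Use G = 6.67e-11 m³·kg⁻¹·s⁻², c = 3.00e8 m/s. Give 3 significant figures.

Energy → length via G/c⁴.
6.18e8 J × (G/c⁴) = 5.09e-36 m

5.09e-36 m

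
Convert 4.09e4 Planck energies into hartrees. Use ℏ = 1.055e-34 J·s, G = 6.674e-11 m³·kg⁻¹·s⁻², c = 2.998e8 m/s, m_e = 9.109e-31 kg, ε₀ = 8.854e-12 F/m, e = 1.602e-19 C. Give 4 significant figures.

1.838e31

Planck energy: E_P = √(ℏc⁵/G) = 1.957e9 J
hartree: E_h = m_e e⁴/(4πε₀ℏ)² = 4.354e-18 J
4.09e4 × 1.957e9 / 4.354e-18 = 1.838e31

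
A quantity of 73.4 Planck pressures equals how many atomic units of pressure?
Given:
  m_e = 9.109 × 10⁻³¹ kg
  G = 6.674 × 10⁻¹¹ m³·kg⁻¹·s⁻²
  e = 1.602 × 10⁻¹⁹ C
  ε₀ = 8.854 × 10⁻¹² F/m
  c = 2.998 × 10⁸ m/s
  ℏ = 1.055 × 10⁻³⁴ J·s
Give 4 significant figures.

Planck pressure: p_P = c⁷/(ℏG²) = 4.632 × 10¹¹³ Pa
atomic unit of pressure: P_au = E_h/a₀³ = m_e⁴e¹⁰/((4πε₀)⁵ℏ⁸) = 2.929 × 10¹³ Pa
73.4 × 4.632 × 10¹¹³ / 2.929 × 10¹³ = 1.161 × 10¹⁰²

1.161 × 10¹⁰²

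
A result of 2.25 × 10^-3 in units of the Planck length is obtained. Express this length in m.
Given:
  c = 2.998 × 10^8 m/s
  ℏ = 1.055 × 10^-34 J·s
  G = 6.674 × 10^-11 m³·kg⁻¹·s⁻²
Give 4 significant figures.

3.637 × 10^-38 m

One Planck length: ℓ_P = √(ℏG/c³) = 1.616 × 10^-35 m.
2.25 × 10^-3 × 1.616 × 10^-35 m = 3.637 × 10^-38 m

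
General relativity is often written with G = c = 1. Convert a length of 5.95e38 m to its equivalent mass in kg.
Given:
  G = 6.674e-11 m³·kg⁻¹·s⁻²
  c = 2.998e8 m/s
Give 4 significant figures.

8.013e65 kg

Length → mass via c²/G.
5.95e38 m × (c²/G) = 8.013e65 kg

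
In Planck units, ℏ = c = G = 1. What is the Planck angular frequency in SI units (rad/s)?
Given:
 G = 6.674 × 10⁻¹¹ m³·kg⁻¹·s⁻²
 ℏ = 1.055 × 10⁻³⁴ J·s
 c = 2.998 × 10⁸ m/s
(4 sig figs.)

1.855 × 10⁴³ rad/s

The unique combination of the constants set to 1 with dimensions of angular frequency is ω_P = √(c⁵/(ℏG)).
  = √(3.440 × 10⁸⁶)
  = 1.855 × 10⁴³ rad/s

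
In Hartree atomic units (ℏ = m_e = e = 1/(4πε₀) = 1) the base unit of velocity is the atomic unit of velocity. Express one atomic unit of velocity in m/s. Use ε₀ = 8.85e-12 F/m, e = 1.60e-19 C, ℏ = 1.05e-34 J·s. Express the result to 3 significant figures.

v_au = e²/(4πε₀ℏ)
  = 2.56e-38 / 1.17e-44
  = 2.19e6 m/s

2.19e6 m/s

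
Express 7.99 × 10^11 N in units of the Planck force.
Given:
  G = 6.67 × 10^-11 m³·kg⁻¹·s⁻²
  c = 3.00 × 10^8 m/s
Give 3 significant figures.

6.58 × 10^-33

Planck force: F_P = c⁴/G = 1.21 × 10^44 N.
7.99 × 10^11 / 1.21 × 10^44 = 6.58 × 10^-33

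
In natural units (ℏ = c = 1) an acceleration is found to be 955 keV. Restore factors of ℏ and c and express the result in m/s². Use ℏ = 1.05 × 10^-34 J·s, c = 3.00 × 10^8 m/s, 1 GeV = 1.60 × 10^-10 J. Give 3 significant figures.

Acceleration is [L]/[T]² = c·[E]/ℏ.
1 GeV → c/ℏ × (1 GeV in J) = 4.57 × 10^32 m/s².
Convert the energy scale: 955 keV = 9.55 × 10^-4 GeV.
Result: 9.55 × 10^-4 × 4.57 × 10^32 = 4.37 × 10^29 m/s².

4.37 × 10^29 m/s²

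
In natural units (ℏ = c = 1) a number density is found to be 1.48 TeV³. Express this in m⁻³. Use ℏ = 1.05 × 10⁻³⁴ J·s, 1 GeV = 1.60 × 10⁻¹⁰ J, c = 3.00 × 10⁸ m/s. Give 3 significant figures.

Number density is [L]⁻³ = [E]³/(ℏc)³.
1 GeV³ → 1/(ℏc)³ × (1 GeV in J)³ = 1.31 × 10⁴⁷ m⁻³.
Convert the energy scale: 1.48 TeV³ = 1.48 × 10⁹ GeV³.
Result: 1.48 × 10⁹ × 1.31 × 10⁴⁷ = 1.94 × 10⁵⁶ m⁻³.

1.94 × 10⁵⁶ m⁻³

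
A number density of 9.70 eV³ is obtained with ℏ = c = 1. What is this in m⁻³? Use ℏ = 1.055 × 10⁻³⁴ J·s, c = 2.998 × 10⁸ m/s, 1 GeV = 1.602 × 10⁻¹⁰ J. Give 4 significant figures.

1.260 × 10²¹ m⁻³

Number density is [L]⁻³ = [E]³/(ℏc)³.
1 GeV³ → 1/(ℏc)³ × (1 GeV in J)³ = 1.299 × 10⁴⁷ m⁻³.
Convert the energy scale: 9.70 eV³ = 9.70 × 10⁻²⁷ GeV³.
Result: 9.70 × 10⁻²⁷ × 1.299 × 10⁴⁷ = 1.260 × 10²¹ m⁻³.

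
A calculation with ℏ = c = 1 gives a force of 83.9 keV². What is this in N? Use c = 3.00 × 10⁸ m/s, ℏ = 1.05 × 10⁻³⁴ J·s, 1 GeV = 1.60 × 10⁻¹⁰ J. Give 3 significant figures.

6.82 × 10⁻⁵ N

Force is [E]/[L] = [E]²/(ℏc); restore (ℏc)⁻¹.
1 GeV² → 1/(ℏc) × (1 GeV in J)² = 8.13 × 10⁵ N.
Convert the energy scale: 83.9 keV² = 8.39 × 10⁻¹¹ GeV².
Result: 8.39 × 10⁻¹¹ × 8.13 × 10⁵ = 6.82 × 10⁻⁵ N.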